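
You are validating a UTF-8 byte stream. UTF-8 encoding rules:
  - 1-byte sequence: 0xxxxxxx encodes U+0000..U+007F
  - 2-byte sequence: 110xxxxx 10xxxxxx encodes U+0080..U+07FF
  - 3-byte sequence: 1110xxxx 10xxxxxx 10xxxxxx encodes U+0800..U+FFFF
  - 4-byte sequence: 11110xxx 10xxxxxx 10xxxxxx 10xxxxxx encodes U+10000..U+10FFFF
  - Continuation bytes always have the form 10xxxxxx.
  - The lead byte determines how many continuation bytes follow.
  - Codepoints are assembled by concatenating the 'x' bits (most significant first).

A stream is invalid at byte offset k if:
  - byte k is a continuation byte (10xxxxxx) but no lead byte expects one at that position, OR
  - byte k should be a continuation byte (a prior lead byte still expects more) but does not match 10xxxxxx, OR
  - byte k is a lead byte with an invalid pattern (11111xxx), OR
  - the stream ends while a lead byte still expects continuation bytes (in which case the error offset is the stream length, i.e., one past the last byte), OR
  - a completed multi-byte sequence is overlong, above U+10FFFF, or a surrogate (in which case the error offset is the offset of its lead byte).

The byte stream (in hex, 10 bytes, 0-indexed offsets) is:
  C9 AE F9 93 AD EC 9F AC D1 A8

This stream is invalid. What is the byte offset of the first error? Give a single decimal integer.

Answer: 2

Derivation:
Byte[0]=C9: 2-byte lead, need 1 cont bytes. acc=0x9
Byte[1]=AE: continuation. acc=(acc<<6)|0x2E=0x26E
Completed: cp=U+026E (starts at byte 0)
Byte[2]=F9: INVALID lead byte (not 0xxx/110x/1110/11110)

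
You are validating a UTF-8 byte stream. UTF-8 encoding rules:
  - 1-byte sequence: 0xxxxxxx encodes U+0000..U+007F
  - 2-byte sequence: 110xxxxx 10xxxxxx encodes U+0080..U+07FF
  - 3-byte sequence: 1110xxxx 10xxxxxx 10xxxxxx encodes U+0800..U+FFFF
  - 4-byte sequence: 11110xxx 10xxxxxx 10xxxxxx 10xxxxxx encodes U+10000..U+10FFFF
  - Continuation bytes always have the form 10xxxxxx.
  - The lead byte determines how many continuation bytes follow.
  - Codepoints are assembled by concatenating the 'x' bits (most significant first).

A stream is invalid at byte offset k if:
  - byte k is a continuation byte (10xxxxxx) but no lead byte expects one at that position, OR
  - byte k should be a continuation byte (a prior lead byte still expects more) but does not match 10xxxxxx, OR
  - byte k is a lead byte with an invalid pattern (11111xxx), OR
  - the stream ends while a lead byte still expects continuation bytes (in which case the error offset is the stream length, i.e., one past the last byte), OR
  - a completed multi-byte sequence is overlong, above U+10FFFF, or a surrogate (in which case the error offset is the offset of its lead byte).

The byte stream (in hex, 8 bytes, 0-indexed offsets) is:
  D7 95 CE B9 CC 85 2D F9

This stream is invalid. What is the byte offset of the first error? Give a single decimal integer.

Byte[0]=D7: 2-byte lead, need 1 cont bytes. acc=0x17
Byte[1]=95: continuation. acc=(acc<<6)|0x15=0x5D5
Completed: cp=U+05D5 (starts at byte 0)
Byte[2]=CE: 2-byte lead, need 1 cont bytes. acc=0xE
Byte[3]=B9: continuation. acc=(acc<<6)|0x39=0x3B9
Completed: cp=U+03B9 (starts at byte 2)
Byte[4]=CC: 2-byte lead, need 1 cont bytes. acc=0xC
Byte[5]=85: continuation. acc=(acc<<6)|0x05=0x305
Completed: cp=U+0305 (starts at byte 4)
Byte[6]=2D: 1-byte ASCII. cp=U+002D
Byte[7]=F9: INVALID lead byte (not 0xxx/110x/1110/11110)

Answer: 7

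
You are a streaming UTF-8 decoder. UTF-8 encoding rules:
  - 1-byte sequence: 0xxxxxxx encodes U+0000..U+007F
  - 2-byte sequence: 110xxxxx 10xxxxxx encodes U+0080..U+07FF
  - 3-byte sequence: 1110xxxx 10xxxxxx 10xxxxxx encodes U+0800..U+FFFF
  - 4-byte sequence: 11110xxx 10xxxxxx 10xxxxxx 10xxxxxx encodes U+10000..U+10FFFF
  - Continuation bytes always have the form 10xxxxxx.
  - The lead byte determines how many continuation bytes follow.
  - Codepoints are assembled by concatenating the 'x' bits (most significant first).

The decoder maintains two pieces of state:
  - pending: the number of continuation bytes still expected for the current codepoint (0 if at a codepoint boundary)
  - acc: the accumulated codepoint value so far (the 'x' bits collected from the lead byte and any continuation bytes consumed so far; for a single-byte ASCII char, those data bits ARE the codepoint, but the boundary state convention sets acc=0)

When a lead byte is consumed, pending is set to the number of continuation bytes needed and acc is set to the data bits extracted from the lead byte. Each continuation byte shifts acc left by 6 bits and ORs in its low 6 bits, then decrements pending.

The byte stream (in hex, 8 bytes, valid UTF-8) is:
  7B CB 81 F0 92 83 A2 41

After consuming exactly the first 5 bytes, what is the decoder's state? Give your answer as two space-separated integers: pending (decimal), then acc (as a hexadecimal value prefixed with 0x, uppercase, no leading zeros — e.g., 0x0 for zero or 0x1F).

Byte[0]=7B: 1-byte. pending=0, acc=0x0
Byte[1]=CB: 2-byte lead. pending=1, acc=0xB
Byte[2]=81: continuation. acc=(acc<<6)|0x01=0x2C1, pending=0
Byte[3]=F0: 4-byte lead. pending=3, acc=0x0
Byte[4]=92: continuation. acc=(acc<<6)|0x12=0x12, pending=2

Answer: 2 0x12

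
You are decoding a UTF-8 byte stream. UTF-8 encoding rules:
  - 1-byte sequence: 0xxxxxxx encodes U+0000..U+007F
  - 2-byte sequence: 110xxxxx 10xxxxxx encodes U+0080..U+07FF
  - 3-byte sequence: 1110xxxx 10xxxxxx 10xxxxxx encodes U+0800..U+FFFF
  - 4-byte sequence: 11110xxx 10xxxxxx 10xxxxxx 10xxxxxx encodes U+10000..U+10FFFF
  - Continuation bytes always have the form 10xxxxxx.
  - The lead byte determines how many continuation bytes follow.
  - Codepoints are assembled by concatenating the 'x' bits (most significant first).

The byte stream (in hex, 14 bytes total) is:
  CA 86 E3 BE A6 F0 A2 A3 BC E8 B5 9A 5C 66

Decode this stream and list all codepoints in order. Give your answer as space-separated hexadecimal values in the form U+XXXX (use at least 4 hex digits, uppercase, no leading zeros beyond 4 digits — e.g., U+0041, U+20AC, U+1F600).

Answer: U+0286 U+3FA6 U+228FC U+8D5A U+005C U+0066

Derivation:
Byte[0]=CA: 2-byte lead, need 1 cont bytes. acc=0xA
Byte[1]=86: continuation. acc=(acc<<6)|0x06=0x286
Completed: cp=U+0286 (starts at byte 0)
Byte[2]=E3: 3-byte lead, need 2 cont bytes. acc=0x3
Byte[3]=BE: continuation. acc=(acc<<6)|0x3E=0xFE
Byte[4]=A6: continuation. acc=(acc<<6)|0x26=0x3FA6
Completed: cp=U+3FA6 (starts at byte 2)
Byte[5]=F0: 4-byte lead, need 3 cont bytes. acc=0x0
Byte[6]=A2: continuation. acc=(acc<<6)|0x22=0x22
Byte[7]=A3: continuation. acc=(acc<<6)|0x23=0x8A3
Byte[8]=BC: continuation. acc=(acc<<6)|0x3C=0x228FC
Completed: cp=U+228FC (starts at byte 5)
Byte[9]=E8: 3-byte lead, need 2 cont bytes. acc=0x8
Byte[10]=B5: continuation. acc=(acc<<6)|0x35=0x235
Byte[11]=9A: continuation. acc=(acc<<6)|0x1A=0x8D5A
Completed: cp=U+8D5A (starts at byte 9)
Byte[12]=5C: 1-byte ASCII. cp=U+005C
Byte[13]=66: 1-byte ASCII. cp=U+0066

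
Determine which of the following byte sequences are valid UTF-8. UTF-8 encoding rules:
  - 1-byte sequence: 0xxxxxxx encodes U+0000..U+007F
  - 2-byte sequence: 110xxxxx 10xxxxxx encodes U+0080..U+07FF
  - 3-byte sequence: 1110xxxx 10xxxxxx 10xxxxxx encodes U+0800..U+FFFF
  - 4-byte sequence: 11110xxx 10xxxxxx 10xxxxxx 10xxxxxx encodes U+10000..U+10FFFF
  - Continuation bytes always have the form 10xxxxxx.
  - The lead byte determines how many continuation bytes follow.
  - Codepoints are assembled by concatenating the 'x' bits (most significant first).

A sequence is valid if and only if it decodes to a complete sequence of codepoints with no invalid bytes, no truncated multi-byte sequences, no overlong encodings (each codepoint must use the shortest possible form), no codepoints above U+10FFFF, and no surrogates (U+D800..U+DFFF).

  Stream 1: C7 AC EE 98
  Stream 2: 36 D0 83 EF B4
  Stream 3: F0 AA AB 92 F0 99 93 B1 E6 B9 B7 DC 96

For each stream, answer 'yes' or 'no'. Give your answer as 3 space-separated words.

Stream 1: error at byte offset 4. INVALID
Stream 2: error at byte offset 5. INVALID
Stream 3: decodes cleanly. VALID

Answer: no no yes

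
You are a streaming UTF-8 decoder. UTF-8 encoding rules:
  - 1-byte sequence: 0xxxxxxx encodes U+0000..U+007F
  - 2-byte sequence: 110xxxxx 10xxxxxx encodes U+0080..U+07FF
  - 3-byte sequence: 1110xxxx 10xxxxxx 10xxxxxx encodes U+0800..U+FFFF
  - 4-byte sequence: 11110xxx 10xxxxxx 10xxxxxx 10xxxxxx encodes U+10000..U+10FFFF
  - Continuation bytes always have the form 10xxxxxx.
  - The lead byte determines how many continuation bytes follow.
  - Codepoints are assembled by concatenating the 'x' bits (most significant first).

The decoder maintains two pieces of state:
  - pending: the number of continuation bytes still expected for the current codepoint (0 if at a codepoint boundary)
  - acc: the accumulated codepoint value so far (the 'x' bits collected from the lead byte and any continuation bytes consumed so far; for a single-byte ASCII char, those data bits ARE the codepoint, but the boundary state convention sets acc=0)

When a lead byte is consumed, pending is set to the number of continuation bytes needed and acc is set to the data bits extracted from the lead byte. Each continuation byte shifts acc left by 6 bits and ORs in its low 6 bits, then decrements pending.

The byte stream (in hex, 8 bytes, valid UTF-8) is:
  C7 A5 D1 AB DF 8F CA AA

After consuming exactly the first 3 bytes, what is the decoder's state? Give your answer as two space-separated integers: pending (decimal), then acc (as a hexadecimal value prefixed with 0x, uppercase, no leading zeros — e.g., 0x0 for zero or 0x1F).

Byte[0]=C7: 2-byte lead. pending=1, acc=0x7
Byte[1]=A5: continuation. acc=(acc<<6)|0x25=0x1E5, pending=0
Byte[2]=D1: 2-byte lead. pending=1, acc=0x11

Answer: 1 0x11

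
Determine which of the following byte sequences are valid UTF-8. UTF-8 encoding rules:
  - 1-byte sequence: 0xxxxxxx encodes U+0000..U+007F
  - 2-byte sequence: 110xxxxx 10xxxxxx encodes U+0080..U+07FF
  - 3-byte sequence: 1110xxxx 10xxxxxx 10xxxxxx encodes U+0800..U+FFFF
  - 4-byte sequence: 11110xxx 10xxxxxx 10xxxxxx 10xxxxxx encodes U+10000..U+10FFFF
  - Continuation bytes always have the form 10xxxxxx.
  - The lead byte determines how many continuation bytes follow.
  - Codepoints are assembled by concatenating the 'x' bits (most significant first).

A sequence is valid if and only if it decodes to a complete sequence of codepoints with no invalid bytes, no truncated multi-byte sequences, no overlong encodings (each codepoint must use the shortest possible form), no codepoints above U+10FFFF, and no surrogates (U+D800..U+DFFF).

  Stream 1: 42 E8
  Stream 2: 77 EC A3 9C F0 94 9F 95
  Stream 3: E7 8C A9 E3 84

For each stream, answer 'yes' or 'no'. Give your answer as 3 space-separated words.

Answer: no yes no

Derivation:
Stream 1: error at byte offset 2. INVALID
Stream 2: decodes cleanly. VALID
Stream 3: error at byte offset 5. INVALID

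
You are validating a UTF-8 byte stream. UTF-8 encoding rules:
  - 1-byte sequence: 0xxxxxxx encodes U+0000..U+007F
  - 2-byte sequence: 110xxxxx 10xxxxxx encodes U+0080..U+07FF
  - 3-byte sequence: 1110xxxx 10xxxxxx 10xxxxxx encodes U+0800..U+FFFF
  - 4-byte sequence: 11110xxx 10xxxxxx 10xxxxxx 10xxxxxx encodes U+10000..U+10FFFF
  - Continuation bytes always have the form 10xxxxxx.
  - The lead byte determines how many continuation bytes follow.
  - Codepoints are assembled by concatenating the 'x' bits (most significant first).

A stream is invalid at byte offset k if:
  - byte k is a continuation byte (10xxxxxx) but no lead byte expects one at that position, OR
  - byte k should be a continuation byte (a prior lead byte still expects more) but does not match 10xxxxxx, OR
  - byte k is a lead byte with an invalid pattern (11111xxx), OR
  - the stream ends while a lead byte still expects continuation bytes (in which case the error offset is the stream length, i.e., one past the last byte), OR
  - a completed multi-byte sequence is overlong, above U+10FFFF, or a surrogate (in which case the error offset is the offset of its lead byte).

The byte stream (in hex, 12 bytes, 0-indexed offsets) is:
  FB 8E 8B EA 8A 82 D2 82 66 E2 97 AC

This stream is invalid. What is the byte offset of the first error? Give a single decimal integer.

Answer: 0

Derivation:
Byte[0]=FB: INVALID lead byte (not 0xxx/110x/1110/11110)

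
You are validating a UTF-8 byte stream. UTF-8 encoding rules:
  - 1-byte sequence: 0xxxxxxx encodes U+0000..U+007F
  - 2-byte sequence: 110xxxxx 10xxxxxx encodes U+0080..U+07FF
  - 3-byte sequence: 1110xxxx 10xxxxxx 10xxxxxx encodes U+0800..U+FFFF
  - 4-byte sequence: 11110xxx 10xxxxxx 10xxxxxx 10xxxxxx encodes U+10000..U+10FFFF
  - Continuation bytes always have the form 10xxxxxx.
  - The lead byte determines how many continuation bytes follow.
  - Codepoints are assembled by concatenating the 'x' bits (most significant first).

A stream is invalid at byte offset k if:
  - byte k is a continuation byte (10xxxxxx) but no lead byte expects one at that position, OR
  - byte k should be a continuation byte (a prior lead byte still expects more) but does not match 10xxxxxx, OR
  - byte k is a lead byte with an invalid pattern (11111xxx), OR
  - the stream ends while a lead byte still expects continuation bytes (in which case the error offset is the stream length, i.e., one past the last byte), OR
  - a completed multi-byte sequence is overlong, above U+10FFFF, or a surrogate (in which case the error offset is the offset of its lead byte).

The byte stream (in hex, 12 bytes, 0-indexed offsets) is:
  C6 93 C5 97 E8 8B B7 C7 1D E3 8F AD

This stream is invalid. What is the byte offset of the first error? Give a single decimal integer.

Byte[0]=C6: 2-byte lead, need 1 cont bytes. acc=0x6
Byte[1]=93: continuation. acc=(acc<<6)|0x13=0x193
Completed: cp=U+0193 (starts at byte 0)
Byte[2]=C5: 2-byte lead, need 1 cont bytes. acc=0x5
Byte[3]=97: continuation. acc=(acc<<6)|0x17=0x157
Completed: cp=U+0157 (starts at byte 2)
Byte[4]=E8: 3-byte lead, need 2 cont bytes. acc=0x8
Byte[5]=8B: continuation. acc=(acc<<6)|0x0B=0x20B
Byte[6]=B7: continuation. acc=(acc<<6)|0x37=0x82F7
Completed: cp=U+82F7 (starts at byte 4)
Byte[7]=C7: 2-byte lead, need 1 cont bytes. acc=0x7
Byte[8]=1D: expected 10xxxxxx continuation. INVALID

Answer: 8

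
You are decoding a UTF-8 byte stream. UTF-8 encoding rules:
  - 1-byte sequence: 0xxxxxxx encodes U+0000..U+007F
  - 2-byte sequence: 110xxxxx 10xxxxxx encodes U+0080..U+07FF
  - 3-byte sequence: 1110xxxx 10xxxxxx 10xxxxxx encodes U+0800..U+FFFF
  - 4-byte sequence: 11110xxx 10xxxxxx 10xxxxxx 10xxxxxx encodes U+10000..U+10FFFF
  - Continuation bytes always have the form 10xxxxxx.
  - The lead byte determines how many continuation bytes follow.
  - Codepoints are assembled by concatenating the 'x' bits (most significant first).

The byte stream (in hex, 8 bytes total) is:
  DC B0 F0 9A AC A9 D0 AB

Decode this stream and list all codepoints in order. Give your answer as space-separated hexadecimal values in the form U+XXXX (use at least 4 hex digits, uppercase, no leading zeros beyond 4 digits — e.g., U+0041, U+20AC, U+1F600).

Byte[0]=DC: 2-byte lead, need 1 cont bytes. acc=0x1C
Byte[1]=B0: continuation. acc=(acc<<6)|0x30=0x730
Completed: cp=U+0730 (starts at byte 0)
Byte[2]=F0: 4-byte lead, need 3 cont bytes. acc=0x0
Byte[3]=9A: continuation. acc=(acc<<6)|0x1A=0x1A
Byte[4]=AC: continuation. acc=(acc<<6)|0x2C=0x6AC
Byte[5]=A9: continuation. acc=(acc<<6)|0x29=0x1AB29
Completed: cp=U+1AB29 (starts at byte 2)
Byte[6]=D0: 2-byte lead, need 1 cont bytes. acc=0x10
Byte[7]=AB: continuation. acc=(acc<<6)|0x2B=0x42B
Completed: cp=U+042B (starts at byte 6)

Answer: U+0730 U+1AB29 U+042B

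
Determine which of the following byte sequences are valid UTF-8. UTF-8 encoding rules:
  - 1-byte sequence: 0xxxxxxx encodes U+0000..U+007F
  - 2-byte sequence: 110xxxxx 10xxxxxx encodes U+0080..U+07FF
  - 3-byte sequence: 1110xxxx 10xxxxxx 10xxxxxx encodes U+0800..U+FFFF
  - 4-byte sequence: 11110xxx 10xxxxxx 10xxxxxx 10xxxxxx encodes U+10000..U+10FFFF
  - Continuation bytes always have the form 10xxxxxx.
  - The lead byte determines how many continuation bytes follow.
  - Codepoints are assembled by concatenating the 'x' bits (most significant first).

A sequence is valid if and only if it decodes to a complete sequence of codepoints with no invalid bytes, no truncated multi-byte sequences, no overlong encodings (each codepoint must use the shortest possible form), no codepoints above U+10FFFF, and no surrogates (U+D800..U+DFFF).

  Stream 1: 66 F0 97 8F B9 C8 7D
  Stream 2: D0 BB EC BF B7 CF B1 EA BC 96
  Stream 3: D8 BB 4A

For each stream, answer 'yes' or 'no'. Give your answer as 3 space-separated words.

Answer: no yes yes

Derivation:
Stream 1: error at byte offset 6. INVALID
Stream 2: decodes cleanly. VALID
Stream 3: decodes cleanly. VALID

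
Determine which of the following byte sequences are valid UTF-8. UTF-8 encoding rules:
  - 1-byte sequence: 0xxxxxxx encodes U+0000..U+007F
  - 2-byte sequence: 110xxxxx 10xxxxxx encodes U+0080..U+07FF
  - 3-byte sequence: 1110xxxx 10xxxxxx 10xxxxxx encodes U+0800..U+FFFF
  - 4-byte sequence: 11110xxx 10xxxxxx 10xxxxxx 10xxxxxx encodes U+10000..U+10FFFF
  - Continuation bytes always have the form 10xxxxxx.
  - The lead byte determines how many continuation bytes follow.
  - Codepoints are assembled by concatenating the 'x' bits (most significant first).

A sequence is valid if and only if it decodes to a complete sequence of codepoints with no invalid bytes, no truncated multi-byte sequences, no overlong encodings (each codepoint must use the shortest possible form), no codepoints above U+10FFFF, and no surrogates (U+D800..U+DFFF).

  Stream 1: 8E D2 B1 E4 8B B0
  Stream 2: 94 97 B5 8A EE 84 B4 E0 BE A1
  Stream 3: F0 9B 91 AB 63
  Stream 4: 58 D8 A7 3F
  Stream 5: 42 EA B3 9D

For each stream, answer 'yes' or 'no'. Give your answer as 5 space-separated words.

Answer: no no yes yes yes

Derivation:
Stream 1: error at byte offset 0. INVALID
Stream 2: error at byte offset 0. INVALID
Stream 3: decodes cleanly. VALID
Stream 4: decodes cleanly. VALID
Stream 5: decodes cleanly. VALID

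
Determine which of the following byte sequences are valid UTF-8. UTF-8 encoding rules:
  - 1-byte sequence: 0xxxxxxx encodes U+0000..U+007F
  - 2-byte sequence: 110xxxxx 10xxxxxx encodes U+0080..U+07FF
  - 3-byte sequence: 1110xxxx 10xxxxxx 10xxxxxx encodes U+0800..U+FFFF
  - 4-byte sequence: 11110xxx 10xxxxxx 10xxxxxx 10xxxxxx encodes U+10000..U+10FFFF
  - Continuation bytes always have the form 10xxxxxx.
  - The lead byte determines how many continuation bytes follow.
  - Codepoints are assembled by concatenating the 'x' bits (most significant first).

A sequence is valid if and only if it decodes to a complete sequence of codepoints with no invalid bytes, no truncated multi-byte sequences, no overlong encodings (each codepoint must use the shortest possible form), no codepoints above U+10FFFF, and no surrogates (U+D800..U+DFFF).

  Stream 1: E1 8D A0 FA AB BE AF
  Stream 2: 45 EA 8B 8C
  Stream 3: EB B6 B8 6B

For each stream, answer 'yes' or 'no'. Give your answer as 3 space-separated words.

Stream 1: error at byte offset 3. INVALID
Stream 2: decodes cleanly. VALID
Stream 3: decodes cleanly. VALID

Answer: no yes yes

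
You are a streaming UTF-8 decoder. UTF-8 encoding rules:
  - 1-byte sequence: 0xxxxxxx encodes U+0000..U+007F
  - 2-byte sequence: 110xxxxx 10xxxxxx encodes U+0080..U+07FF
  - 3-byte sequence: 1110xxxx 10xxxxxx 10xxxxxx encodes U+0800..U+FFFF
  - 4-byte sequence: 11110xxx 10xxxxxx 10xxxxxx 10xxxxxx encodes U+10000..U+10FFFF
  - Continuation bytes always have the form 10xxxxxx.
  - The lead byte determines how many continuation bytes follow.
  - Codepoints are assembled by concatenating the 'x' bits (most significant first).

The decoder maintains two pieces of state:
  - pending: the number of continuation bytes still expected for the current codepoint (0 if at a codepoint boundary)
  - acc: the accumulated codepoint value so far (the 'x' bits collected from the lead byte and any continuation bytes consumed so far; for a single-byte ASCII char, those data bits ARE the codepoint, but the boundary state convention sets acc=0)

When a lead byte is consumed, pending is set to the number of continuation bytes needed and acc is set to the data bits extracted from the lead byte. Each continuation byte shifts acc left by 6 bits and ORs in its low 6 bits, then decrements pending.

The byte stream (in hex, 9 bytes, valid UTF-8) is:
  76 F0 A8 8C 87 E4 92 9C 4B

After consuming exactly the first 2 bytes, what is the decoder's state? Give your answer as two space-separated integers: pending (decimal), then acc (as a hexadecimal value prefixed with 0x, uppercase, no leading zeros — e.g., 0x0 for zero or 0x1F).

Answer: 3 0x0

Derivation:
Byte[0]=76: 1-byte. pending=0, acc=0x0
Byte[1]=F0: 4-byte lead. pending=3, acc=0x0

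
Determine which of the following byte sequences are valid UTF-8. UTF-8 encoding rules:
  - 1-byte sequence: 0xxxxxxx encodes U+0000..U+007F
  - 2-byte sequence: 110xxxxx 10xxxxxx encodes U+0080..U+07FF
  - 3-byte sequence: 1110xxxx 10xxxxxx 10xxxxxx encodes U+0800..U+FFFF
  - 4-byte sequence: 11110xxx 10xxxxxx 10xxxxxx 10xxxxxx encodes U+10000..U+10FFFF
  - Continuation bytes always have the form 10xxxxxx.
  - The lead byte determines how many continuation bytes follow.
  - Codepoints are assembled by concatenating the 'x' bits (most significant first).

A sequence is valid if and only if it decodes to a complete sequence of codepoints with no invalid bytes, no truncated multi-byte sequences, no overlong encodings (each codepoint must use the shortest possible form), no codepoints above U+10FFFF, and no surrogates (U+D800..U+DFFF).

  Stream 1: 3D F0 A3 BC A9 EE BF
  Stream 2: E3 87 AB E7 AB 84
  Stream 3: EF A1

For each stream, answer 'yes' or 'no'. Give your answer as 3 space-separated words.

Answer: no yes no

Derivation:
Stream 1: error at byte offset 7. INVALID
Stream 2: decodes cleanly. VALID
Stream 3: error at byte offset 2. INVALID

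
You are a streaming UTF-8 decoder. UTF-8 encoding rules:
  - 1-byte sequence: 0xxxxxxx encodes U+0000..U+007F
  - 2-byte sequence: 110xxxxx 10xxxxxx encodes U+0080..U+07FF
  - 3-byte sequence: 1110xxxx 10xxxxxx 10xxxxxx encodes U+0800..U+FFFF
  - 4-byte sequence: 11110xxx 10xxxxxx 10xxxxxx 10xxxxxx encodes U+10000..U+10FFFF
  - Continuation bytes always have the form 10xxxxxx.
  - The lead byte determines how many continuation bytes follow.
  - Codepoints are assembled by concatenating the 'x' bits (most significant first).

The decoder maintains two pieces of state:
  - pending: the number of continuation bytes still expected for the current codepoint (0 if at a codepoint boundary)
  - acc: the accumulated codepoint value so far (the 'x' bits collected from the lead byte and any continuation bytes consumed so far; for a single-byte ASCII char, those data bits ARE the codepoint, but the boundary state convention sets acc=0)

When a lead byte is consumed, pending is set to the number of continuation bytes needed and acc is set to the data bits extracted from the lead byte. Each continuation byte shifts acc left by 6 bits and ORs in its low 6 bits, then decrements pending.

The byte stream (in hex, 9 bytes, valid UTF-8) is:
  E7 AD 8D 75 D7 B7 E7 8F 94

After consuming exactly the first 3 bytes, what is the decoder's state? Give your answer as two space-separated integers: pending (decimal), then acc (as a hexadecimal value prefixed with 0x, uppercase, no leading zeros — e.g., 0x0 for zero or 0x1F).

Byte[0]=E7: 3-byte lead. pending=2, acc=0x7
Byte[1]=AD: continuation. acc=(acc<<6)|0x2D=0x1ED, pending=1
Byte[2]=8D: continuation. acc=(acc<<6)|0x0D=0x7B4D, pending=0

Answer: 0 0x7B4D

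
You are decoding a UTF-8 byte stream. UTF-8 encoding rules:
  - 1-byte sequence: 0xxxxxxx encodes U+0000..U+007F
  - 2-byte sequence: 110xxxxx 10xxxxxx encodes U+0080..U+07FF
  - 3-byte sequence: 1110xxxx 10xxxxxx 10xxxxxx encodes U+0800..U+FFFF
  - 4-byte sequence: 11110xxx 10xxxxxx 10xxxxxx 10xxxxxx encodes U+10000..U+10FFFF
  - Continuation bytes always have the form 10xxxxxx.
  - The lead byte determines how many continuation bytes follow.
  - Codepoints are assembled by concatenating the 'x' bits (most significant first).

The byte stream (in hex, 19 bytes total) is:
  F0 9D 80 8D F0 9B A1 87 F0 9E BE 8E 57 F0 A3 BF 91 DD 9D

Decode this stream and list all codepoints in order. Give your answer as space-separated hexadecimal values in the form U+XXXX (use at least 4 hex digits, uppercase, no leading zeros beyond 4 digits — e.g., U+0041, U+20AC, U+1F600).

Byte[0]=F0: 4-byte lead, need 3 cont bytes. acc=0x0
Byte[1]=9D: continuation. acc=(acc<<6)|0x1D=0x1D
Byte[2]=80: continuation. acc=(acc<<6)|0x00=0x740
Byte[3]=8D: continuation. acc=(acc<<6)|0x0D=0x1D00D
Completed: cp=U+1D00D (starts at byte 0)
Byte[4]=F0: 4-byte lead, need 3 cont bytes. acc=0x0
Byte[5]=9B: continuation. acc=(acc<<6)|0x1B=0x1B
Byte[6]=A1: continuation. acc=(acc<<6)|0x21=0x6E1
Byte[7]=87: continuation. acc=(acc<<6)|0x07=0x1B847
Completed: cp=U+1B847 (starts at byte 4)
Byte[8]=F0: 4-byte lead, need 3 cont bytes. acc=0x0
Byte[9]=9E: continuation. acc=(acc<<6)|0x1E=0x1E
Byte[10]=BE: continuation. acc=(acc<<6)|0x3E=0x7BE
Byte[11]=8E: continuation. acc=(acc<<6)|0x0E=0x1EF8E
Completed: cp=U+1EF8E (starts at byte 8)
Byte[12]=57: 1-byte ASCII. cp=U+0057
Byte[13]=F0: 4-byte lead, need 3 cont bytes. acc=0x0
Byte[14]=A3: continuation. acc=(acc<<6)|0x23=0x23
Byte[15]=BF: continuation. acc=(acc<<6)|0x3F=0x8FF
Byte[16]=91: continuation. acc=(acc<<6)|0x11=0x23FD1
Completed: cp=U+23FD1 (starts at byte 13)
Byte[17]=DD: 2-byte lead, need 1 cont bytes. acc=0x1D
Byte[18]=9D: continuation. acc=(acc<<6)|0x1D=0x75D
Completed: cp=U+075D (starts at byte 17)

Answer: U+1D00D U+1B847 U+1EF8E U+0057 U+23FD1 U+075D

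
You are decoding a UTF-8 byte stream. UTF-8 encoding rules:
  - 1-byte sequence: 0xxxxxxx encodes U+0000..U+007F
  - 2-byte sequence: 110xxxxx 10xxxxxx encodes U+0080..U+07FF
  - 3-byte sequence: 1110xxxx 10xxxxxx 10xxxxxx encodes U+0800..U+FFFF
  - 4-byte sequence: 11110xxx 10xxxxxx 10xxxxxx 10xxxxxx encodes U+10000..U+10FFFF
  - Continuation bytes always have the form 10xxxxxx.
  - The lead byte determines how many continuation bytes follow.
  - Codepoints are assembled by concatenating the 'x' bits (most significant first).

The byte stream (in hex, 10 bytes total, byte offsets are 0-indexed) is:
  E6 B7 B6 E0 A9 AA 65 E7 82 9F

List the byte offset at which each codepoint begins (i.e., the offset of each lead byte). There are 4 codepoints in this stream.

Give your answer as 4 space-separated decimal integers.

Answer: 0 3 6 7

Derivation:
Byte[0]=E6: 3-byte lead, need 2 cont bytes. acc=0x6
Byte[1]=B7: continuation. acc=(acc<<6)|0x37=0x1B7
Byte[2]=B6: continuation. acc=(acc<<6)|0x36=0x6DF6
Completed: cp=U+6DF6 (starts at byte 0)
Byte[3]=E0: 3-byte lead, need 2 cont bytes. acc=0x0
Byte[4]=A9: continuation. acc=(acc<<6)|0x29=0x29
Byte[5]=AA: continuation. acc=(acc<<6)|0x2A=0xA6A
Completed: cp=U+0A6A (starts at byte 3)
Byte[6]=65: 1-byte ASCII. cp=U+0065
Byte[7]=E7: 3-byte lead, need 2 cont bytes. acc=0x7
Byte[8]=82: continuation. acc=(acc<<6)|0x02=0x1C2
Byte[9]=9F: continuation. acc=(acc<<6)|0x1F=0x709F
Completed: cp=U+709F (starts at byte 7)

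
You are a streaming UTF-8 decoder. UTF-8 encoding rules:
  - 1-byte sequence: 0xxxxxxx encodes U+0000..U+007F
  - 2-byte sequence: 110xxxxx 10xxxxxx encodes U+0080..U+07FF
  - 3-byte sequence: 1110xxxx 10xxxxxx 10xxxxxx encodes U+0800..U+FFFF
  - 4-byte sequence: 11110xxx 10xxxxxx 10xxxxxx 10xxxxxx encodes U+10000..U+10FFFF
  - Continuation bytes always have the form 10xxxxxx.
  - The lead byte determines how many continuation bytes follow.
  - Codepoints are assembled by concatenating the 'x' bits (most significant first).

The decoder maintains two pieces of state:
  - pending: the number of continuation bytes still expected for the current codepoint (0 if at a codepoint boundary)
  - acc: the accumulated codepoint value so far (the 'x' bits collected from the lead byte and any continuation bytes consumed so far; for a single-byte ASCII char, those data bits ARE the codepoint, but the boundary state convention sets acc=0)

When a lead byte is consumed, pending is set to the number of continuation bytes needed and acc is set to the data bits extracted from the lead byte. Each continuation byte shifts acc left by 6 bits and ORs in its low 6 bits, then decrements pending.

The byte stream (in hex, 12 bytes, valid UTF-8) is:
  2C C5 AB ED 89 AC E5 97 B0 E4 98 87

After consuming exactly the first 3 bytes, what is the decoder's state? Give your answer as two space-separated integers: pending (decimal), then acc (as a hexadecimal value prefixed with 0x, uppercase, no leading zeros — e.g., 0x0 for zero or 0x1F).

Answer: 0 0x16B

Derivation:
Byte[0]=2C: 1-byte. pending=0, acc=0x0
Byte[1]=C5: 2-byte lead. pending=1, acc=0x5
Byte[2]=AB: continuation. acc=(acc<<6)|0x2B=0x16B, pending=0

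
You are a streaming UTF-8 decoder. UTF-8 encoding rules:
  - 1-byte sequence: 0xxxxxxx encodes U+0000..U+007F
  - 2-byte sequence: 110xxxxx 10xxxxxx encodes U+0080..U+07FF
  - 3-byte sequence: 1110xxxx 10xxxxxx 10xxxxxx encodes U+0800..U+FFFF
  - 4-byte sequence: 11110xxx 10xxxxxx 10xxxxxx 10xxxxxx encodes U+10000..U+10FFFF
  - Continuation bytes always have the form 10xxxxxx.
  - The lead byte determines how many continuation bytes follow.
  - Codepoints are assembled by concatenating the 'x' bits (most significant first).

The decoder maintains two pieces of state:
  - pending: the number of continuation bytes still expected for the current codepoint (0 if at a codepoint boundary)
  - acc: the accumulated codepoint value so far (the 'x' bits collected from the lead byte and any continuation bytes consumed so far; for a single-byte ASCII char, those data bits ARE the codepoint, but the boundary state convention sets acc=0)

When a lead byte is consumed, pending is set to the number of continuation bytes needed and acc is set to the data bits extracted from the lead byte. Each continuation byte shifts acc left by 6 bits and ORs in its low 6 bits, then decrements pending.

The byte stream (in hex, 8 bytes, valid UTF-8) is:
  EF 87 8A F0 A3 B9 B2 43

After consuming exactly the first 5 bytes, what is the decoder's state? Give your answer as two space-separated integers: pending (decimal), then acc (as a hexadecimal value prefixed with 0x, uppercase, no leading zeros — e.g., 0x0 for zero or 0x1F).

Answer: 2 0x23

Derivation:
Byte[0]=EF: 3-byte lead. pending=2, acc=0xF
Byte[1]=87: continuation. acc=(acc<<6)|0x07=0x3C7, pending=1
Byte[2]=8A: continuation. acc=(acc<<6)|0x0A=0xF1CA, pending=0
Byte[3]=F0: 4-byte lead. pending=3, acc=0x0
Byte[4]=A3: continuation. acc=(acc<<6)|0x23=0x23, pending=2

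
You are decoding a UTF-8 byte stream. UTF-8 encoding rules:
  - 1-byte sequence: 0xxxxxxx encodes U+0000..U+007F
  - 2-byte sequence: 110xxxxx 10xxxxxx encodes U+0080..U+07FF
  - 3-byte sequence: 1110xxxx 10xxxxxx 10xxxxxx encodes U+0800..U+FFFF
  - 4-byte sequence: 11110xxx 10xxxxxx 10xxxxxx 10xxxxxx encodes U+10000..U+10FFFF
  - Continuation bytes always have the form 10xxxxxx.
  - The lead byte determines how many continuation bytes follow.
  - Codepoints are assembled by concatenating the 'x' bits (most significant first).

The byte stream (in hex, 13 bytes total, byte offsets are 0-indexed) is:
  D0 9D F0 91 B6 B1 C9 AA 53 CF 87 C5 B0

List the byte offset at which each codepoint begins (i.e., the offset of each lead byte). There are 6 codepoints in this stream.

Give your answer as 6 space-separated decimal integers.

Answer: 0 2 6 8 9 11

Derivation:
Byte[0]=D0: 2-byte lead, need 1 cont bytes. acc=0x10
Byte[1]=9D: continuation. acc=(acc<<6)|0x1D=0x41D
Completed: cp=U+041D (starts at byte 0)
Byte[2]=F0: 4-byte lead, need 3 cont bytes. acc=0x0
Byte[3]=91: continuation. acc=(acc<<6)|0x11=0x11
Byte[4]=B6: continuation. acc=(acc<<6)|0x36=0x476
Byte[5]=B1: continuation. acc=(acc<<6)|0x31=0x11DB1
Completed: cp=U+11DB1 (starts at byte 2)
Byte[6]=C9: 2-byte lead, need 1 cont bytes. acc=0x9
Byte[7]=AA: continuation. acc=(acc<<6)|0x2A=0x26A
Completed: cp=U+026A (starts at byte 6)
Byte[8]=53: 1-byte ASCII. cp=U+0053
Byte[9]=CF: 2-byte lead, need 1 cont bytes. acc=0xF
Byte[10]=87: continuation. acc=(acc<<6)|0x07=0x3C7
Completed: cp=U+03C7 (starts at byte 9)
Byte[11]=C5: 2-byte lead, need 1 cont bytes. acc=0x5
Byte[12]=B0: continuation. acc=(acc<<6)|0x30=0x170
Completed: cp=U+0170 (starts at byte 11)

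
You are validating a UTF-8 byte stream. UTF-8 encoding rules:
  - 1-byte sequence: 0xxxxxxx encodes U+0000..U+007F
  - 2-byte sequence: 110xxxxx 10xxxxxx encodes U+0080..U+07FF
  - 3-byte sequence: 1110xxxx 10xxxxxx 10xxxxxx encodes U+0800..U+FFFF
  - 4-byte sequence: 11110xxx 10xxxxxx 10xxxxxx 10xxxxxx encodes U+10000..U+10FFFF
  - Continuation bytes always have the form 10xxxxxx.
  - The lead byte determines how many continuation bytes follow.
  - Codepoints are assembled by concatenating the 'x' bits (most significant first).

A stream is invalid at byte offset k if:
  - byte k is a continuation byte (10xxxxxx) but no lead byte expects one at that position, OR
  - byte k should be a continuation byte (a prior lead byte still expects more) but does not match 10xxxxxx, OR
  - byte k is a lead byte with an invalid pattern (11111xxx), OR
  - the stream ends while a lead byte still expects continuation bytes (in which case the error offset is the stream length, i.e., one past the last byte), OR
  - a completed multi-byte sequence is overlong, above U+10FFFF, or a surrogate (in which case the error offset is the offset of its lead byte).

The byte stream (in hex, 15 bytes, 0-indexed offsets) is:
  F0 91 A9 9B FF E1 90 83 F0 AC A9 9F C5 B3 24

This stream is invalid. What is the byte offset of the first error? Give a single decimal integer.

Answer: 4

Derivation:
Byte[0]=F0: 4-byte lead, need 3 cont bytes. acc=0x0
Byte[1]=91: continuation. acc=(acc<<6)|0x11=0x11
Byte[2]=A9: continuation. acc=(acc<<6)|0x29=0x469
Byte[3]=9B: continuation. acc=(acc<<6)|0x1B=0x11A5B
Completed: cp=U+11A5B (starts at byte 0)
Byte[4]=FF: INVALID lead byte (not 0xxx/110x/1110/11110)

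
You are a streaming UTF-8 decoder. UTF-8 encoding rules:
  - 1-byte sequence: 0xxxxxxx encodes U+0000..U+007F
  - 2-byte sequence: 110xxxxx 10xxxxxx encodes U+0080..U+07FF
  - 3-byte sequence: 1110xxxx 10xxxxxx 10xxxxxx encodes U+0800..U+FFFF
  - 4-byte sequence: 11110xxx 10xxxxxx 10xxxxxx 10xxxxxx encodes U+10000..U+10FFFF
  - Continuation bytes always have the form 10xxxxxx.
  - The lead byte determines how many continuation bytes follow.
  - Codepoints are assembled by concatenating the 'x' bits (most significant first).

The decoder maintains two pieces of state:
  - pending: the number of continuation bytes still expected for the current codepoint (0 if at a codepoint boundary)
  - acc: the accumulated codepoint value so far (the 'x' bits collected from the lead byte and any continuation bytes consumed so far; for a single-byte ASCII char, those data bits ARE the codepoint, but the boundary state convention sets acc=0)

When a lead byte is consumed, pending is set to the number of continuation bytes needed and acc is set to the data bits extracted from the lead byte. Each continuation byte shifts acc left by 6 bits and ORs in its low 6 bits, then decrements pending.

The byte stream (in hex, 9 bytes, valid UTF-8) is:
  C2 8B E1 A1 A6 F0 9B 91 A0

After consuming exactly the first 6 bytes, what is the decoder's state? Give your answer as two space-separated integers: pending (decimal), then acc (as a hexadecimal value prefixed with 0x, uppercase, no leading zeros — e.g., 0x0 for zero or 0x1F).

Answer: 3 0x0

Derivation:
Byte[0]=C2: 2-byte lead. pending=1, acc=0x2
Byte[1]=8B: continuation. acc=(acc<<6)|0x0B=0x8B, pending=0
Byte[2]=E1: 3-byte lead. pending=2, acc=0x1
Byte[3]=A1: continuation. acc=(acc<<6)|0x21=0x61, pending=1
Byte[4]=A6: continuation. acc=(acc<<6)|0x26=0x1866, pending=0
Byte[5]=F0: 4-byte lead. pending=3, acc=0x0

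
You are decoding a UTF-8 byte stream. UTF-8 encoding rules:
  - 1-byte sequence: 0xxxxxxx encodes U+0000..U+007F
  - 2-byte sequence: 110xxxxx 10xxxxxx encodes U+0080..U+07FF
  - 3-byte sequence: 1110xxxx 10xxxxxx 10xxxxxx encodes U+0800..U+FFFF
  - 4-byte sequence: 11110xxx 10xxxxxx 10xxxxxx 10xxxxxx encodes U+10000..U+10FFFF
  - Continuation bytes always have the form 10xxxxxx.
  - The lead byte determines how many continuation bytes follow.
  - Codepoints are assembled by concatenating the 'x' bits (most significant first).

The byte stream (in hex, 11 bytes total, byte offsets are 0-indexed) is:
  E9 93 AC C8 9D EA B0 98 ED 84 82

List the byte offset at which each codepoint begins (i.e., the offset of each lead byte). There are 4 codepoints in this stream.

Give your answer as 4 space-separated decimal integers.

Answer: 0 3 5 8

Derivation:
Byte[0]=E9: 3-byte lead, need 2 cont bytes. acc=0x9
Byte[1]=93: continuation. acc=(acc<<6)|0x13=0x253
Byte[2]=AC: continuation. acc=(acc<<6)|0x2C=0x94EC
Completed: cp=U+94EC (starts at byte 0)
Byte[3]=C8: 2-byte lead, need 1 cont bytes. acc=0x8
Byte[4]=9D: continuation. acc=(acc<<6)|0x1D=0x21D
Completed: cp=U+021D (starts at byte 3)
Byte[5]=EA: 3-byte lead, need 2 cont bytes. acc=0xA
Byte[6]=B0: continuation. acc=(acc<<6)|0x30=0x2B0
Byte[7]=98: continuation. acc=(acc<<6)|0x18=0xAC18
Completed: cp=U+AC18 (starts at byte 5)
Byte[8]=ED: 3-byte lead, need 2 cont bytes. acc=0xD
Byte[9]=84: continuation. acc=(acc<<6)|0x04=0x344
Byte[10]=82: continuation. acc=(acc<<6)|0x02=0xD102
Completed: cp=U+D102 (starts at byte 8)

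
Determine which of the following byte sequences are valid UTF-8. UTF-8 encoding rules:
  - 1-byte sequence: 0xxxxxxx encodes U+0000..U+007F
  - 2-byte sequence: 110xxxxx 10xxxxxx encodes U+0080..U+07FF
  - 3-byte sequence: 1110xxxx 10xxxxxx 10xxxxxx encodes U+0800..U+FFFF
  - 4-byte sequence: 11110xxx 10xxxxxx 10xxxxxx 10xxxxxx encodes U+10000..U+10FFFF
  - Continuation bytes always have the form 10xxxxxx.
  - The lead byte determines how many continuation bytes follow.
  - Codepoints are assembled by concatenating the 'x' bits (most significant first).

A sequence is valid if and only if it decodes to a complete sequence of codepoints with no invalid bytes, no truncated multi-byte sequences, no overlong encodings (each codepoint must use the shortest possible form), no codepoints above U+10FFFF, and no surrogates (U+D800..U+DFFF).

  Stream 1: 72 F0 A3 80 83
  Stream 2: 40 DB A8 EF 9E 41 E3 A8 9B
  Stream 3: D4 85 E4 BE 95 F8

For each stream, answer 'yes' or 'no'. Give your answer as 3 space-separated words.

Stream 1: decodes cleanly. VALID
Stream 2: error at byte offset 5. INVALID
Stream 3: error at byte offset 5. INVALID

Answer: yes no no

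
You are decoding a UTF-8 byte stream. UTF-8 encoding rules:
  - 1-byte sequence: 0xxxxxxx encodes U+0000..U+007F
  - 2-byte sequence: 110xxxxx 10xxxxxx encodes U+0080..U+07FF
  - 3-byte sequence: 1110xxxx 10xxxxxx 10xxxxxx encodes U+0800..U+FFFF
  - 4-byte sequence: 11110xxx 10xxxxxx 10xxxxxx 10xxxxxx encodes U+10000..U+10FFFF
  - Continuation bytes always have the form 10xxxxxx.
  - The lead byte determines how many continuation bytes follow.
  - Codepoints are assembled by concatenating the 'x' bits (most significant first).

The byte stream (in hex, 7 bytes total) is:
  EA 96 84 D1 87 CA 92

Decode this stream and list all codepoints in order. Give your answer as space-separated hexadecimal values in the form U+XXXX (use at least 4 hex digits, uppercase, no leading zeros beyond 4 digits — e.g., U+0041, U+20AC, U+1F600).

Answer: U+A584 U+0447 U+0292

Derivation:
Byte[0]=EA: 3-byte lead, need 2 cont bytes. acc=0xA
Byte[1]=96: continuation. acc=(acc<<6)|0x16=0x296
Byte[2]=84: continuation. acc=(acc<<6)|0x04=0xA584
Completed: cp=U+A584 (starts at byte 0)
Byte[3]=D1: 2-byte lead, need 1 cont bytes. acc=0x11
Byte[4]=87: continuation. acc=(acc<<6)|0x07=0x447
Completed: cp=U+0447 (starts at byte 3)
Byte[5]=CA: 2-byte lead, need 1 cont bytes. acc=0xA
Byte[6]=92: continuation. acc=(acc<<6)|0x12=0x292
Completed: cp=U+0292 (starts at byte 5)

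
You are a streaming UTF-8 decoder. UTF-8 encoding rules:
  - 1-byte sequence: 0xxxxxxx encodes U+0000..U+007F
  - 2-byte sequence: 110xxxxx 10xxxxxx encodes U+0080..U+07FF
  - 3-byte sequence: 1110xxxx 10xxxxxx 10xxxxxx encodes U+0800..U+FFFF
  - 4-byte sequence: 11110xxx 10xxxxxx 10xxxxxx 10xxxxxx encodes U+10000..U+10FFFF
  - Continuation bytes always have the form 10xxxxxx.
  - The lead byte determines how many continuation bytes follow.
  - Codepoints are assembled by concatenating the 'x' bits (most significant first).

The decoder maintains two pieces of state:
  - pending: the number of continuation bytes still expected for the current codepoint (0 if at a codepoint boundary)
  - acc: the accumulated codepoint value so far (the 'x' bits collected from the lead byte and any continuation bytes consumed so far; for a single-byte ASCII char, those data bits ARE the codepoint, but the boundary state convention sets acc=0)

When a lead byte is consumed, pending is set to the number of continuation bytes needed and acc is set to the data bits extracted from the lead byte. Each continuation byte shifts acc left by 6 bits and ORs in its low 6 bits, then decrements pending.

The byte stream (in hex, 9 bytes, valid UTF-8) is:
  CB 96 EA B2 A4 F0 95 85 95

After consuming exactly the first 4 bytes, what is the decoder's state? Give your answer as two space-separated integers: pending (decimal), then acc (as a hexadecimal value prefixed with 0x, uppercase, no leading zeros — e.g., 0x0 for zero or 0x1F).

Answer: 1 0x2B2

Derivation:
Byte[0]=CB: 2-byte lead. pending=1, acc=0xB
Byte[1]=96: continuation. acc=(acc<<6)|0x16=0x2D6, pending=0
Byte[2]=EA: 3-byte lead. pending=2, acc=0xA
Byte[3]=B2: continuation. acc=(acc<<6)|0x32=0x2B2, pending=1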